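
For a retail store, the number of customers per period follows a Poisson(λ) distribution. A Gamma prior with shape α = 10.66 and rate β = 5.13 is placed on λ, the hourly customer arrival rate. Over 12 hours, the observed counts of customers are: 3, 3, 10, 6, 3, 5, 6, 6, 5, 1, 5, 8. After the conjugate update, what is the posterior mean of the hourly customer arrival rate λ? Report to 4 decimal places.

4.1833

With a Gamma(shape α, rate β) prior, the Poisson likelihood is conjugate: the posterior is Gamma(α + ΣXᵢ, β + n).
Sum of counts S = 61 over n = 12 hours.
Posterior: Gamma(α+S, β+n) = Gamma(10.66+61, 5.13+12) = Gamma(71.66, 17.13).
Posterior mean = α/β = 71.66/17.13 = 4.1833.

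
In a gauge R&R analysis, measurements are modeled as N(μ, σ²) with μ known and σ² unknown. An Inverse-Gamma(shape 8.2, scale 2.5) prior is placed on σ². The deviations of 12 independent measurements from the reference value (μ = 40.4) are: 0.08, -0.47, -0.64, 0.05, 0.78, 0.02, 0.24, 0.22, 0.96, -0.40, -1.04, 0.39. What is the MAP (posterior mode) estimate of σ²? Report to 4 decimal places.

0.2852

With known mean μ and an Inverse-Gamma(α, β) prior on σ², the Normal likelihood is conjugate: posterior is Inv-Gamma(α + n/2, β + Σ(xᵢ−μ)²/2).
Σ(xᵢ−μ)² = (0.08)² + (-0.47)² + (-0.64)² + (0.05)² + (0.78)² + (0.02)² + (0.24)² + (0.22)² + (0.96)² + (-0.40)² + (-1.04)² + (0.39)² = 3.6695.
Posterior: Inv-Gamma(8.2 + 12/2, 2.5 + 3.6695/2) = Inv-Gamma(14.20, 4.33475).
Mode = β/(α+1) = 4.33475/15.20 = 0.2852.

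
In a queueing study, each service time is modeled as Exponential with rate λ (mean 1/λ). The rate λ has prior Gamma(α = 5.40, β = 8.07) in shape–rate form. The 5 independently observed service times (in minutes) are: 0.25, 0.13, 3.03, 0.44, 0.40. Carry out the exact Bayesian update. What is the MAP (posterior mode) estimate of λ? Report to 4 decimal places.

With a Gamma(shape α, rate β) prior on the exponential rate λ, the posterior after n observations with total T = Σxᵢ is Gamma(α+n, β+T).
Sum of observations T = 4.25 minutes; n = 5.
Posterior: Gamma(5.40+5, 8.07+4.25) = Gamma(10.40, 12.32).
Mode = (α−1)/β = 0.7630.

0.7630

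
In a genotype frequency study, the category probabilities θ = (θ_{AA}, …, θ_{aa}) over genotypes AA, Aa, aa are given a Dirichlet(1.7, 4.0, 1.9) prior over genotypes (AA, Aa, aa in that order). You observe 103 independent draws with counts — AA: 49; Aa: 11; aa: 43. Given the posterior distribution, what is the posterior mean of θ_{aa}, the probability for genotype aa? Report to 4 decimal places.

0.4060

The Dirichlet prior is conjugate to the Multinomial likelihood: each posterior αⱼ = prior αⱼ + observed count nⱼ.
Posterior concentration: (50.7, 15.0, 44.9), total = 110.6.
E[θ_{aa}|data] = α_{aa}/Σα = 44.9/110.6 = 0.4060.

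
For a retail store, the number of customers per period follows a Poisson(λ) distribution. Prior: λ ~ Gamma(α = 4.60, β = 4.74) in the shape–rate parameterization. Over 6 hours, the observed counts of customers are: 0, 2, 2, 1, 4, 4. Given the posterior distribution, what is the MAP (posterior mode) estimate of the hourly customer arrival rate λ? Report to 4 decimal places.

With a Gamma(shape α, rate β) prior, the Poisson likelihood is conjugate: the posterior is Gamma(α + ΣXᵢ, β + n).
Sum of counts S = 13 over n = 6 hours.
Posterior: Gamma(α+S, β+n) = Gamma(4.60+13, 4.74+6) = Gamma(17.60, 10.74).
Mode of Gamma(α,β) for α≥1 is (α−1)/β = 16.60/10.74 = 1.5456.

1.5456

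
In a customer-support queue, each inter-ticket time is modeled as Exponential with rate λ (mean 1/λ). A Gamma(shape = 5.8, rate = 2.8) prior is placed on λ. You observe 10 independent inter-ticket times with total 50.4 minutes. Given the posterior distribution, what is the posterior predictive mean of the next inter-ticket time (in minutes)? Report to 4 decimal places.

With a Gamma(shape α, rate β) prior on the exponential rate λ, the posterior after n observations with total T = Σxᵢ is Gamma(α+n, β+T).
Posterior: Gamma(5.8+10, 2.8+50.4) = Gamma(15.8, 53.2).
The predictive distribution for the next observation is Lomax; its mean is β/(α−1) = 53.2/14.8 = 3.5946.

3.5946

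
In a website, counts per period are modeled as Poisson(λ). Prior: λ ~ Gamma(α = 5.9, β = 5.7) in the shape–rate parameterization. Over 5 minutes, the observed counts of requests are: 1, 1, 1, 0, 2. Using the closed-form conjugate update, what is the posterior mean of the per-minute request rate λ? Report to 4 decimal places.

1.0187

With a Gamma(shape α, rate β) prior, the Poisson likelihood is conjugate: the posterior is Gamma(α + ΣXᵢ, β + n).
Sum of counts S = 5 over n = 5 minutes.
Posterior: Gamma(α+S, β+n) = Gamma(5.9+5, 5.7+5) = Gamma(10.9, 10.7).
Posterior mean = α/β = 10.9/10.7 = 1.0187.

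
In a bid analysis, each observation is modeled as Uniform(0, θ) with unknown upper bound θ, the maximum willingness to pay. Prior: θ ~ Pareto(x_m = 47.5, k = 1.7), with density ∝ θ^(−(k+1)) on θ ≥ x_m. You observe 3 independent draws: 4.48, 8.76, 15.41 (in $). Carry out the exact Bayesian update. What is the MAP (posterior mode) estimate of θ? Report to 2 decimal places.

A Pareto(scale x_m, shape k) prior on the upper bound θ of Uniform(0, θ) is conjugate: posterior is Pareto(max(x_m, max xᵢ), k + n).
Sample maximum = 15.41; prior scale x_m = 47.5 → posterior scale = max = 47.50.
Posterior shape = 1.7 + 3 = 4.7.
The Pareto density is decreasing on [x_m, ∞), so the mode is x_m = 47.50.

47.50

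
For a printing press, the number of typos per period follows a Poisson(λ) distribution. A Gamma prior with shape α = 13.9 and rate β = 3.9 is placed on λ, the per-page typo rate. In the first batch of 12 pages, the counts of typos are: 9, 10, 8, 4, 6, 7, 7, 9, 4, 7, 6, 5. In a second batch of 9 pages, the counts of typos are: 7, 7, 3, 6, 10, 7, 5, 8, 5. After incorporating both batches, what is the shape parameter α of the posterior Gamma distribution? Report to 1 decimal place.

153.9

With a Gamma(shape α, rate β) prior, the Poisson likelihood is conjugate: the posterior is Gamma(α + ΣXᵢ, β + n).
Batch 1: sum of counts S = 82 over n = 12 pages.
After batch 1: Gamma(α+S, β+n) = Gamma(13.9+82, 3.9+12) = Gamma(95.9, 15.9).
Batch 2: sum of counts S = 58 over n = 9 pages.
After batch 2: Gamma(α+S, β+n) = Gamma(95.9+58, 15.9+9) = Gamma(153.9, 24.9).
Posterior α = 153.9.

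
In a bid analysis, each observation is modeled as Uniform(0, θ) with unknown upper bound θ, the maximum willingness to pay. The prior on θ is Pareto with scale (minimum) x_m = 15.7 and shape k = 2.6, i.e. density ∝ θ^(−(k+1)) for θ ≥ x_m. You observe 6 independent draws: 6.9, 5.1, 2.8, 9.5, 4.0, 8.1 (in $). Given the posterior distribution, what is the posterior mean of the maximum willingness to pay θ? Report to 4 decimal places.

A Pareto(scale x_m, shape k) prior on the upper bound θ of Uniform(0, θ) is conjugate: posterior is Pareto(max(x_m, max xᵢ), k + n).
Sample maximum = 9.5; prior scale x_m = 15.7 → posterior scale = max = 15.7.
Posterior shape = 2.6 + 6 = 8.6.
E[θ|data] = k·x_m/(k−1) = 8.6·15.7/7.6 = 17.7658.

17.7658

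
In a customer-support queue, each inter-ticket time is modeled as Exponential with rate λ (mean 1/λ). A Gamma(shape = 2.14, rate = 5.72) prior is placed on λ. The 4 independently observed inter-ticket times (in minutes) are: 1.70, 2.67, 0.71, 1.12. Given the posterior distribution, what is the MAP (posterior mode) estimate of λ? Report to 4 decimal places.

0.4312

With a Gamma(shape α, rate β) prior on the exponential rate λ, the posterior after n observations with total T = Σxᵢ is Gamma(α+n, β+T).
Sum of observations T = 6.20 minutes; n = 4.
Posterior: Gamma(2.14+4, 5.72+6.20) = Gamma(6.14, 11.92).
Mode = (α−1)/β = 0.4312.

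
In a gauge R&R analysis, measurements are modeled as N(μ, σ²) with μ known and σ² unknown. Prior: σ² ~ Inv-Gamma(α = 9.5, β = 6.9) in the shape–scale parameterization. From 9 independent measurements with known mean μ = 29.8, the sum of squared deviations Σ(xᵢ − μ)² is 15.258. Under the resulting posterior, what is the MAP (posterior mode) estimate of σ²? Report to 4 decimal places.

0.9686

With known mean μ and an Inverse-Gamma(α, β) prior on σ², the Normal likelihood is conjugate: posterior is Inv-Gamma(α + n/2, β + Σ(xᵢ−μ)²/2).
Posterior: Inv-Gamma(9.5 + 9/2, 6.9 + 15.258/2) = Inv-Gamma(14.00, 14.5290).
Mode = β/(α+1) = 14.5290/15.00 = 0.9686.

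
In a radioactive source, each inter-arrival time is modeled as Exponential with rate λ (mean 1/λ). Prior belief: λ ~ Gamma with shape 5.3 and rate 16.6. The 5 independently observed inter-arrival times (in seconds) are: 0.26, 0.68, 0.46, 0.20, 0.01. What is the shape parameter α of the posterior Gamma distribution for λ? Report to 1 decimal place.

With a Gamma(shape α, rate β) prior on the exponential rate λ, the posterior after n observations with total T = Σxᵢ is Gamma(α+n, β+T).
Sum of observations T = 1.61 seconds; n = 5.
Posterior: Gamma(5.3+5, 16.6+1.61) = Gamma(10.3, 18.21).
Posterior α = 10.3.

10.3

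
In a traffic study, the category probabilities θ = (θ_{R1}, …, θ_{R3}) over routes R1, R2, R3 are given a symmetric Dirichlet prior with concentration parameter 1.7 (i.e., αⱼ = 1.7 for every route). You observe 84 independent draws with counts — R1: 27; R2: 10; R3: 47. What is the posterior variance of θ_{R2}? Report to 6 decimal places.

0.001266

The Dirichlet prior is conjugate to the Multinomial likelihood: each posterior αⱼ = prior αⱼ + observed count nⱼ.
Posterior concentration: (28.7, 11.7, 48.7), total = 89.1.
Var[θ_j] = α_j(Σα−α_j)/((Σα)²(Σα+1)) = 11.7·77.4/(89.1²·90.1) = 0.001266.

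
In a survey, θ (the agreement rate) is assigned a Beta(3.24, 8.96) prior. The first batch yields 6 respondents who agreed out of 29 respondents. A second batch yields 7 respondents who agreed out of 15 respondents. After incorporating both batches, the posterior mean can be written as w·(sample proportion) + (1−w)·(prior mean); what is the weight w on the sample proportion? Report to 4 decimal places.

The Beta prior is conjugate to a Binomial/Bernoulli likelihood; the update adds successes to α and failures to β.
Total number of respondents: n = 29 + 15 = 44.
Posterior mean = (α₀+k)/(α₀+β₀+n) = [n/(α₀+β₀+n)]·(k/n) + [(α₀+β₀)/(α₀+β₀+n)]·α₀/(α₀+β₀), so only n and the prior enter the weight.
The weight on the data is w = n/(α₀+β₀+n) = 44/(3.24+8.96+44) = 44/56.20 = 0.7829.

0.7829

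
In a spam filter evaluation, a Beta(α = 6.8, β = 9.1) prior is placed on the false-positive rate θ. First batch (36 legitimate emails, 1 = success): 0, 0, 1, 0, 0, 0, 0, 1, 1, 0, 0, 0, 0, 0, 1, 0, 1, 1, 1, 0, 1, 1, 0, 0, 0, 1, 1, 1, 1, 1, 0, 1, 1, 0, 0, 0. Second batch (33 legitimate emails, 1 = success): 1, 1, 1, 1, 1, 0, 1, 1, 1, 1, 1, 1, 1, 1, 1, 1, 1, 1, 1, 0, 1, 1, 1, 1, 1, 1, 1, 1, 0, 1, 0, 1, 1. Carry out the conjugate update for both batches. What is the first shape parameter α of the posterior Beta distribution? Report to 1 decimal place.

The Beta prior is conjugate to a Binomial/Bernoulli likelihood; the update adds successes to α and failures to β.
After batch 1: Beta(6.8+16, 9.1+20) = Beta(22.8, 29.1).
After batch 2: Beta(22.8+29, 29.1+4) = Beta(51.8, 33.1).
Posterior α = 51.8.

51.8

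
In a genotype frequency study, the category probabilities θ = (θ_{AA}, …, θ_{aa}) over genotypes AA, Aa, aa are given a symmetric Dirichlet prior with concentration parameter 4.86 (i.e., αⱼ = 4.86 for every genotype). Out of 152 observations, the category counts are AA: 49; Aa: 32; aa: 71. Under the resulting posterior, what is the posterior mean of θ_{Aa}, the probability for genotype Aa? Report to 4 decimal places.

The Dirichlet prior is conjugate to the Multinomial likelihood: each posterior αⱼ = prior αⱼ + observed count nⱼ.
Posterior concentration: (53.86, 36.86, 75.86), total = 166.58.
E[θ_{Aa}|data] = α_{Aa}/Σα = 36.86/166.58 = 0.2213.

0.2213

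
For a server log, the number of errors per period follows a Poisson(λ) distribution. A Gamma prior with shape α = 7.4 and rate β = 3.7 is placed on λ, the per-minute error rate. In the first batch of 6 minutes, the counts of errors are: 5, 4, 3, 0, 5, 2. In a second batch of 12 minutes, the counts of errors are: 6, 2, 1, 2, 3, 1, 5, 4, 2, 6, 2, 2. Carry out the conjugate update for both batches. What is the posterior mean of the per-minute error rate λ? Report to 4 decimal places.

With a Gamma(shape α, rate β) prior, the Poisson likelihood is conjugate: the posterior is Gamma(α + ΣXᵢ, β + n).
Batch 1: sum of counts S = 19 over n = 6 minutes.
After batch 1: Gamma(α+S, β+n) = Gamma(7.4+19, 3.7+6) = Gamma(26.4, 9.7).
Batch 2: sum of counts S = 36 over n = 12 minutes.
After batch 2: Gamma(α+S, β+n) = Gamma(26.4+36, 9.7+12) = Gamma(62.4, 21.7).
Posterior mean = α/β = 62.4/21.7 = 2.8756.

2.8756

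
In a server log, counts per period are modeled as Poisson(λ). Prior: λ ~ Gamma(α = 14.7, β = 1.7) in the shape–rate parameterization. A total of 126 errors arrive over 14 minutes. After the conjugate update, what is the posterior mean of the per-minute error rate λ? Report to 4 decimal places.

With a Gamma(shape α, rate β) prior, the Poisson likelihood is conjugate: the posterior is Gamma(α + ΣXᵢ, β + n).
Posterior: Gamma(α+S, β+n) = Gamma(14.7+126, 1.7+14) = Gamma(140.7, 15.7).
Posterior mean = α/β = 140.7/15.7 = 8.9618.

8.9618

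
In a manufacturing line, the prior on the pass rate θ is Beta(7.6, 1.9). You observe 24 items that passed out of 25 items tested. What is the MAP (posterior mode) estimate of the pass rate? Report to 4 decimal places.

0.9415

The Beta prior is conjugate to a Binomial/Bernoulli likelihood; the update adds successes to α and failures to β.
Posterior: Beta(α+k, β+n−k) = Beta(7.6+24, 1.9+1) = Beta(31.6, 2.9).
Mode of Beta(a,b) for a,b>1 is (a−1)/(a+b−2) = 30.6/32.5 = 0.9415.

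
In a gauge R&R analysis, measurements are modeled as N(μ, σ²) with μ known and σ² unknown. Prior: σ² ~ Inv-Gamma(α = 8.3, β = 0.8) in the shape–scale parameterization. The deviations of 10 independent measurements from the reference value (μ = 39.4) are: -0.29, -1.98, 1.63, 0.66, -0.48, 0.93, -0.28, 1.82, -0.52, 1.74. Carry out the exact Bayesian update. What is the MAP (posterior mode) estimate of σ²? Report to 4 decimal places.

0.5763

With known mean μ and an Inverse-Gamma(α, β) prior on σ², the Normal likelihood is conjugate: posterior is Inv-Gamma(α + n/2, β + Σ(xᵢ−μ)²/2).
Σ(xᵢ−μ)² = (-0.29)² + (-1.98)² + (1.63)² + (0.66)² + (-0.48)² + (0.93)² + (-0.28)² + (1.82)² + (-0.52)² + (1.74)² = 14.8811.
Posterior: Inv-Gamma(8.3 + 10/2, 0.8 + 14.8811/2) = Inv-Gamma(13.30, 8.24055).
Mode = β/(α+1) = 8.24055/14.30 = 0.5763.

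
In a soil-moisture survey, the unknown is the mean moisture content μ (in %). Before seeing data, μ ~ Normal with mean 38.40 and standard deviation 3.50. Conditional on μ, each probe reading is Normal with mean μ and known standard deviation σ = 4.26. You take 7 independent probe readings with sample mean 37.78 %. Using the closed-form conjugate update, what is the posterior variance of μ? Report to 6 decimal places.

For Normal data with known variance σ², a Normal(μ₀, σ₀²) prior on μ is conjugate. Posterior precision = 1/σ₀² + n/σ²; posterior mean is the precision-weighted average of μ₀ and x̄.
σ₀² = 3.50² = 12.25, σ² = 4.26² = 18.1476; σ² + n·σ₀² = 18.1476 + 7·12.25 = 103.8976.
Posterior precision = 1/σ₀² + n/σ² = 1/12.25 + 7/18.1476 = (σ² + n·σ₀²)/(σ₀²σ²) = 103.8976/(12.25·18.1476); posterior variance σₙ² = σ₀²σ²/(σ² + n·σ₀²) = 12.25·18.1476/103.8976 = 2.139685.

2.139685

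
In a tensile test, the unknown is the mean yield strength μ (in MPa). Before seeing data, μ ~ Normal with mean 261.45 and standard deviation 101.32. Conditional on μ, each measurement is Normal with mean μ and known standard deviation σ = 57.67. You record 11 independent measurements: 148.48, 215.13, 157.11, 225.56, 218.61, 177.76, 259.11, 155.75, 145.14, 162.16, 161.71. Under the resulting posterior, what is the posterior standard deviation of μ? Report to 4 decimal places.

For Normal data with known variance σ², a Normal(μ₀, σ₀²) prior on μ is conjugate. Posterior precision = 1/σ₀² + n/σ²; posterior mean is the precision-weighted average of μ₀ and x̄.
σ₀² = 101.32² = 10265.7424, σ² = 57.67² = 3325.8289; σ² + n·σ₀² = 3325.8289 + 11·10265.7424 = 116248.9953.
Posterior precision = 1/σ₀² + n/σ² = 1/10265.7424 + 11/3325.8289 = (σ² + n·σ₀²)/(σ₀²σ²) = 116248.9953/(10265.7424·3325.8289); posterior variance σₙ² = σ₀²σ²/(σ² + n·σ₀²) = 10265.7424·3325.8289/116248.9953 = 293.698046.
Posterior SD = √σₙ² = √(10265.7424·3325.8289/116248.9953) = 17.1376.

17.1376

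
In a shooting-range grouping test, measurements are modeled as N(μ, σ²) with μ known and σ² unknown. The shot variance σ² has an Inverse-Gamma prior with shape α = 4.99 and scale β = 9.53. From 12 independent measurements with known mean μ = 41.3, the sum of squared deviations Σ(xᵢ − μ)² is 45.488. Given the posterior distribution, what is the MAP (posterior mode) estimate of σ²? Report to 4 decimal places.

With known mean μ and an Inverse-Gamma(α, β) prior on σ², the Normal likelihood is conjugate: posterior is Inv-Gamma(α + n/2, β + Σ(xᵢ−μ)²/2).
Posterior: Inv-Gamma(4.99 + 12/2, 9.53 + 45.488/2) = Inv-Gamma(10.99, 32.2740).
Mode = β/(α+1) = 32.2740/11.99 = 2.6917.

2.6917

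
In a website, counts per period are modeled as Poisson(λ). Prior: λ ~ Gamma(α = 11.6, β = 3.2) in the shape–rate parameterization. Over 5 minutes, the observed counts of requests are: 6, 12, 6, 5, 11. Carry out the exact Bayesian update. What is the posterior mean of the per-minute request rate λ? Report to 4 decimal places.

6.2927

With a Gamma(shape α, rate β) prior, the Poisson likelihood is conjugate: the posterior is Gamma(α + ΣXᵢ, β + n).
Sum of counts S = 40 over n = 5 minutes.
Posterior: Gamma(α+S, β+n) = Gamma(11.6+40, 3.2+5) = Gamma(51.6, 8.2).
Posterior mean = α/β = 51.6/8.2 = 6.2927.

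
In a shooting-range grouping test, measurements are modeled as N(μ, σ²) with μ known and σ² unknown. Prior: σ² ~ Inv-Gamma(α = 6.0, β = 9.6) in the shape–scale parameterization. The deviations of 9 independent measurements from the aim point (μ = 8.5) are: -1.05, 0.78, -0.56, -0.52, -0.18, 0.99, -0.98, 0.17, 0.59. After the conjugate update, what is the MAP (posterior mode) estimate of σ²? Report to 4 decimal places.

With known mean μ and an Inverse-Gamma(α, β) prior on σ², the Normal likelihood is conjugate: posterior is Inv-Gamma(α + n/2, β + Σ(xᵢ−μ)²/2).
Σ(xᵢ−μ)² = (-1.05)² + (0.78)² + (-0.56)² + (-0.52)² + (-0.18)² + (0.99)² + (-0.98)² + (0.17)² + (0.59)² = 4.6448.
Posterior: Inv-Gamma(6.0 + 9/2, 9.6 + 4.6448/2) = Inv-Gamma(10.50, 11.92240).
Mode = β/(α+1) = 11.92240/11.50 = 1.0367.

1.0367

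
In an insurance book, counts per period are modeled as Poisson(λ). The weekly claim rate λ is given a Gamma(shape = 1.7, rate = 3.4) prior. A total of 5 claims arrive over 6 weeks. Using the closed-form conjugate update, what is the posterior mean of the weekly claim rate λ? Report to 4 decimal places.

With a Gamma(shape α, rate β) prior, the Poisson likelihood is conjugate: the posterior is Gamma(α + ΣXᵢ, β + n).
Posterior: Gamma(α+S, β+n) = Gamma(1.7+5, 3.4+6) = Gamma(6.7, 9.4).
Posterior mean = α/β = 6.7/9.4 = 0.7128.

0.7128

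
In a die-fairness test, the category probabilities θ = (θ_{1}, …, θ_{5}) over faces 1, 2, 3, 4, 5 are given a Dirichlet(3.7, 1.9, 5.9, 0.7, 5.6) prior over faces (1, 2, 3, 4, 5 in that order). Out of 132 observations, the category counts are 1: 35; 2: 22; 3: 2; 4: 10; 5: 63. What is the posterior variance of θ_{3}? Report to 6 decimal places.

0.000331

The Dirichlet prior is conjugate to the Multinomial likelihood: each posterior αⱼ = prior αⱼ + observed count nⱼ.
Posterior concentration: (38.7, 23.9, 7.9, 10.7, 68.6), total = 149.8.
Var[θ_j] = α_j(Σα−α_j)/((Σα)²(Σα+1)) = 7.9·141.9/(149.8²·150.8) = 0.000331.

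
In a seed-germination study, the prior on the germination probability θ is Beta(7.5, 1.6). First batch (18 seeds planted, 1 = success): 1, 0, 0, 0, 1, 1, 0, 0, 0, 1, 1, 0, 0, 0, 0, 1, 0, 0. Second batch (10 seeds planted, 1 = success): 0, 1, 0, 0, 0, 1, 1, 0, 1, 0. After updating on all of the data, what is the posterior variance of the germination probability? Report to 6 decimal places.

0.006541

The Beta prior is conjugate to a Binomial/Bernoulli likelihood; the update adds successes to α and failures to β.
After batch 1: Beta(7.5+6, 1.6+12) = Beta(13.5, 13.6).
After batch 2: Beta(13.5+4, 13.6+6) = Beta(17.5, 19.6).
Var = αβ/((α+β)²(α+β+1)) = 17.5·19.6/(37.1²·38.1) = 0.006541.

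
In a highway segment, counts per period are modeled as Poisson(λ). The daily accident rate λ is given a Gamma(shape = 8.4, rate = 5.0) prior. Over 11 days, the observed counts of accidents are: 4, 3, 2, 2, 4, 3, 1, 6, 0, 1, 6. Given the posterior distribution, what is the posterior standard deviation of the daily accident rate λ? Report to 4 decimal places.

0.3973

With a Gamma(shape α, rate β) prior, the Poisson likelihood is conjugate: the posterior is Gamma(α + ΣXᵢ, β + n).
Sum of counts S = 32 over n = 11 days.
Posterior: Gamma(α+S, β+n) = Gamma(8.4+32, 5.0+11) = Gamma(40.4, 16.0).
SD = √α/β = √40.4/16.0 = 0.3973.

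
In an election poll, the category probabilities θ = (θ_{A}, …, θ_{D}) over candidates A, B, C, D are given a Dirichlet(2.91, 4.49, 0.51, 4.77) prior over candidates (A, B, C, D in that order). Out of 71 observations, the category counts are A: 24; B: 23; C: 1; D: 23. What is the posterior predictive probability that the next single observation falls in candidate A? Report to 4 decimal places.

The Dirichlet prior is conjugate to the Multinomial likelihood: each posterior αⱼ = prior αⱼ + observed count nⱼ.
Posterior concentration: (26.91, 27.49, 1.51, 27.77), total = 83.68.
P(next = A | data) = α_{A}/Σα = 0.3216.

0.3216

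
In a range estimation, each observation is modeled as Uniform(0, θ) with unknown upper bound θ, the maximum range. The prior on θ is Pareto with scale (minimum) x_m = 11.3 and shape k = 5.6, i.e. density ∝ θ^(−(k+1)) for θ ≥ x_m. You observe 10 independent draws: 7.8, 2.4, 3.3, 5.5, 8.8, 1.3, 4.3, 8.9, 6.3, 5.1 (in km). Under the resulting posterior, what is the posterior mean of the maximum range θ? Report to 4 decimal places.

12.0740

A Pareto(scale x_m, shape k) prior on the upper bound θ of Uniform(0, θ) is conjugate: posterior is Pareto(max(x_m, max xᵢ), k + n).
Sample maximum = 8.9; prior scale x_m = 11.3 → posterior scale = max = 11.3.
Posterior shape = 5.6 + 10 = 15.6.
E[θ|data] = k·x_m/(k−1) = 15.6·11.3/14.6 = 12.0740.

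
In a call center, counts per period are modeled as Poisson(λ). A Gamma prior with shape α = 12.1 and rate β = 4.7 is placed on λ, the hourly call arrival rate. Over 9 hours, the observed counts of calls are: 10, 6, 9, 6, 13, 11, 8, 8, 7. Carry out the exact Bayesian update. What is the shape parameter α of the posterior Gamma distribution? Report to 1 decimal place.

With a Gamma(shape α, rate β) prior, the Poisson likelihood is conjugate: the posterior is Gamma(α + ΣXᵢ, β + n).
Sum of counts S = 78 over n = 9 hours.
Posterior: Gamma(α+S, β+n) = Gamma(12.1+78, 4.7+9) = Gamma(90.1, 13.7).
Posterior α = 90.1.

90.1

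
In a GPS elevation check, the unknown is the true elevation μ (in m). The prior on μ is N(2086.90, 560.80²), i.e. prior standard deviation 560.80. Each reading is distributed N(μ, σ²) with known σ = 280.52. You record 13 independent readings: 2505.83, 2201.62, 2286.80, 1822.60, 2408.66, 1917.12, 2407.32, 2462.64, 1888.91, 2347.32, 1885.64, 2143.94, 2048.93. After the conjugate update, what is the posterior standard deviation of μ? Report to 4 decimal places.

77.0641

For Normal data with known variance σ², a Normal(μ₀, σ₀²) prior on μ is conjugate. Posterior precision = 1/σ₀² + n/σ²; posterior mean is the precision-weighted average of μ₀ and x̄.
σ₀² = 560.80² = 314496.64, σ² = 280.52² = 78691.4704; σ² + n·σ₀² = 78691.4704 + 13·314496.64 = 4167147.7904.
Posterior precision = 1/σ₀² + n/σ² = 1/314496.64 + 13/78691.4704 = (σ² + n·σ₀²)/(σ₀²σ²) = 4167147.7904/(314496.64·78691.4704); posterior variance σₙ² = σ₀²σ²/(σ² + n·σ₀²) = 314496.64·78691.4704/4167147.7904 = 5938.882968.
Posterior SD = √σₙ² = √(314496.64·78691.4704/4167147.7904) = 77.0641.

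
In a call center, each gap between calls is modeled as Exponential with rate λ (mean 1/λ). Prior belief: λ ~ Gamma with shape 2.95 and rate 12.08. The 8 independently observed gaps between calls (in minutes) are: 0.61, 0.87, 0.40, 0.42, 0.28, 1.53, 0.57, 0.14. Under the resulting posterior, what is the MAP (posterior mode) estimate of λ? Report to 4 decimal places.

0.5888

With a Gamma(shape α, rate β) prior on the exponential rate λ, the posterior after n observations with total T = Σxᵢ is Gamma(α+n, β+T).
Sum of observations T = 4.82 minutes; n = 8.
Posterior: Gamma(2.95+8, 12.08+4.82) = Gamma(10.95, 16.90).
Mode = (α−1)/β = 0.5888.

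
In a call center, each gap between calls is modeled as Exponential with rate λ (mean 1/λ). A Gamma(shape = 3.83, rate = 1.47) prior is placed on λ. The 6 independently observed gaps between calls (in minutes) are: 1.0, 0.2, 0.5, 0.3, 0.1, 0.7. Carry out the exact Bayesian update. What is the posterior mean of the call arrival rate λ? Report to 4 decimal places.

2.3021

With a Gamma(shape α, rate β) prior on the exponential rate λ, the posterior after n observations with total T = Σxᵢ is Gamma(α+n, β+T).
Sum of observations T = 2.8 minutes; n = 6.
Posterior: Gamma(3.83+6, 1.47+2.8) = Gamma(9.83, 4.27).
Posterior mean of λ = α/β = 9.83/4.27 = 2.3021.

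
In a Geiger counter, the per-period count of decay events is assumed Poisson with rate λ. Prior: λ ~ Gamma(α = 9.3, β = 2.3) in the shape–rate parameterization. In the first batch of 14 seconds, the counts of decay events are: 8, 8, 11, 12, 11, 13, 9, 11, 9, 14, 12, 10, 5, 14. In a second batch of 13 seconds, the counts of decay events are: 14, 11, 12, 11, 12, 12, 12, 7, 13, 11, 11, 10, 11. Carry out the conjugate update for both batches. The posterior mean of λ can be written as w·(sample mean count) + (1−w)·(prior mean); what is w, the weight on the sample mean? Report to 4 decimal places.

0.9215

With a Gamma(shape α, rate β) prior, the Poisson likelihood is conjugate: the posterior is Gamma(α + ΣXᵢ, β + n).
Total number of seconds: n = 14 + 13 = 27.
Posterior mean = (α₀+S)/(β₀+n) = [n/(β₀+n)]·(S/n) + [β₀/(β₀+n)]·(α₀/β₀), so only n and β₀ enter the weight.
Weight on data w = n/(β₀+n) = 27/(2.3+27) = 27/29.3 = 0.9215.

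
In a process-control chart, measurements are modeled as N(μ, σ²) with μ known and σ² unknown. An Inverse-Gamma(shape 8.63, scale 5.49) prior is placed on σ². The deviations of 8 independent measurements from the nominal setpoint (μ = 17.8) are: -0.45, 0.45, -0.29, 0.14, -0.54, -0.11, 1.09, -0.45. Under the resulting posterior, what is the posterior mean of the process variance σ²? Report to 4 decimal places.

0.5668

With known mean μ and an Inverse-Gamma(α, β) prior on σ², the Normal likelihood is conjugate: posterior is Inv-Gamma(α + n/2, β + Σ(xᵢ−μ)²/2).
Σ(xᵢ−μ)² = (-0.45)² + (0.45)² + (-0.29)² + (0.14)² + (-0.54)² + (-0.11)² + (1.09)² + (-0.45)² = 2.2030.
Posterior: Inv-Gamma(8.63 + 8/2, 5.49 + 2.2030/2) = Inv-Gamma(12.63, 6.59150).
E[σ²|data] = β/(α−1) = 6.59150/11.63 = 0.5668.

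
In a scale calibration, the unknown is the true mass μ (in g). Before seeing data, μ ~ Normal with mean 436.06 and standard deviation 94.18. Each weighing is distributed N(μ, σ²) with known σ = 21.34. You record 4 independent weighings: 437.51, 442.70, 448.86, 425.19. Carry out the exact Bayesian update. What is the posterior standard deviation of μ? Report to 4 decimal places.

For Normal data with known variance σ², a Normal(μ₀, σ₀²) prior on μ is conjugate. Posterior precision = 1/σ₀² + n/σ²; posterior mean is the precision-weighted average of μ₀ and x̄.
σ₀² = 94.18² = 8869.8724, σ² = 21.34² = 455.3956; σ² + n·σ₀² = 455.3956 + 4·8869.8724 = 35934.8852.
Posterior precision = 1/σ₀² + n/σ² = 1/8869.8724 + 4/455.3956 = (σ² + n·σ₀²)/(σ₀²σ²) = 35934.8852/(8869.8724·455.3956); posterior variance σₙ² = σ₀²σ²/(σ² + n·σ₀²) = 8869.8724·455.3956/35934.8852 = 112.406116.
Posterior SD = √σₙ² = √(8869.8724·455.3956/35934.8852) = 10.6022.

10.6022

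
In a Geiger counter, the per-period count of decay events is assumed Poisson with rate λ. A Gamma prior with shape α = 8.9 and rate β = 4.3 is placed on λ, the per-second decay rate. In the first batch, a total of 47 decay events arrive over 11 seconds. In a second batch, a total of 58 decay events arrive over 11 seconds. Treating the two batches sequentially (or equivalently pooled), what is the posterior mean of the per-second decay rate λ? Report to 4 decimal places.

4.3308

With a Gamma(shape α, rate β) prior, the Poisson likelihood is conjugate: the posterior is Gamma(α + ΣXᵢ, β + n).
After batch 1: Gamma(α+S, β+n) = Gamma(8.9+47, 4.3+11) = Gamma(55.9, 15.3).
After batch 2: Gamma(α+S, β+n) = Gamma(55.9+58, 15.3+11) = Gamma(113.9, 26.3).
Posterior mean = α/β = 113.9/26.3 = 4.3308.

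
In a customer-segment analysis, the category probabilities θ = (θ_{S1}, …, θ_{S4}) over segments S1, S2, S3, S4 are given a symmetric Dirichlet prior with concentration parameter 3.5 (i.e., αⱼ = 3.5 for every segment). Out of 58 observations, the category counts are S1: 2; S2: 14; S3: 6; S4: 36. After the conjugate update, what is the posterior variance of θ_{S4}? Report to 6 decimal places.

0.003392

The Dirichlet prior is conjugate to the Multinomial likelihood: each posterior αⱼ = prior αⱼ + observed count nⱼ.
Posterior concentration: (5.5, 17.5, 9.5, 39.5), total = 72.0.
Var[θ_j] = α_j(Σα−α_j)/((Σα)²(Σα+1)) = 39.5·32.5/(72.0²·73.0) = 0.003392.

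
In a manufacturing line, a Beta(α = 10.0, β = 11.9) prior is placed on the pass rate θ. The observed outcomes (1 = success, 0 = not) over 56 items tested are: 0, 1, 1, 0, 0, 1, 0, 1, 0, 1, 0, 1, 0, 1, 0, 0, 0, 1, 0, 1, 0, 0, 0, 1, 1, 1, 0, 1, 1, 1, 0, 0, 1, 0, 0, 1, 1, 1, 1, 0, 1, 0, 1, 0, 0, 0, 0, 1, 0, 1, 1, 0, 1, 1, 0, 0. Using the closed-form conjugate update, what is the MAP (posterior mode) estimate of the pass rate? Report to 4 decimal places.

The Beta prior is conjugate to a Binomial/Bernoulli likelihood; the update adds successes to α and failures to β.
Posterior: Beta(α+k, β+n−k) = Beta(10.0+27, 11.9+29) = Beta(37.0, 40.9).
Mode of Beta(a,b) for a,b>1 is (a−1)/(a+b−2) = 36.0/75.9 = 0.4743.

0.4743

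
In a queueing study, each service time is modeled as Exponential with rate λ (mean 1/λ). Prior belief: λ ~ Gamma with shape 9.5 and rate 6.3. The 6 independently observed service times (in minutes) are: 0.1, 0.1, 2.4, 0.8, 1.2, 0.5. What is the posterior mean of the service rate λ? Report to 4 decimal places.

With a Gamma(shape α, rate β) prior on the exponential rate λ, the posterior after n observations with total T = Σxᵢ is Gamma(α+n, β+T).
Sum of observations T = 5.1 minutes; n = 6.
Posterior: Gamma(9.5+6, 6.3+5.1) = Gamma(15.5, 11.4).
Posterior mean of λ = α/β = 15.5/11.4 = 1.3596.

1.3596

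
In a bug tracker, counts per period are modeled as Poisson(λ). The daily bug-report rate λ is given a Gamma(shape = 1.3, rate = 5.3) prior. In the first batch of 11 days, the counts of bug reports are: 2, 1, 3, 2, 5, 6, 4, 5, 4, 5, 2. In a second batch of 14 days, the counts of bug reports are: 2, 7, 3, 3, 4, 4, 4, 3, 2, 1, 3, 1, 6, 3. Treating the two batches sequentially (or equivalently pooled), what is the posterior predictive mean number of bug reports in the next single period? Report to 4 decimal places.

With a Gamma(shape α, rate β) prior, the Poisson likelihood is conjugate: the posterior is Gamma(α + ΣXᵢ, β + n).
Batch 1: sum of counts S = 39 over n = 11 days.
After batch 1: Gamma(α+S, β+n) = Gamma(1.3+39, 5.3+11) = Gamma(40.3, 16.3).
Batch 2: sum of counts S = 46 over n = 14 days.
After batch 2: Gamma(α+S, β+n) = Gamma(40.3+46, 16.3+14) = Gamma(86.3, 30.3).
The predictive distribution for one future period is NegBinom with mean α/β = 2.8482.

2.8482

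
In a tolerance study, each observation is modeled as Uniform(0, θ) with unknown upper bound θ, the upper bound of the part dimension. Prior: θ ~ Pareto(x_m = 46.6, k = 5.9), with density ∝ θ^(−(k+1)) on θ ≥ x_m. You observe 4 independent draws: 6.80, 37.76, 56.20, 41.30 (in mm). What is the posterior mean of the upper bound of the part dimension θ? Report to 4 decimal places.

62.5146

A Pareto(scale x_m, shape k) prior on the upper bound θ of Uniform(0, θ) is conjugate: posterior is Pareto(max(x_m, max xᵢ), k + n).
Sample maximum = 56.20; prior scale x_m = 46.6 → posterior scale = max = 56.20.
Posterior shape = 5.9 + 4 = 9.9.
E[θ|data] = k·x_m/(k−1) = 9.9·56.20/8.9 = 62.5146.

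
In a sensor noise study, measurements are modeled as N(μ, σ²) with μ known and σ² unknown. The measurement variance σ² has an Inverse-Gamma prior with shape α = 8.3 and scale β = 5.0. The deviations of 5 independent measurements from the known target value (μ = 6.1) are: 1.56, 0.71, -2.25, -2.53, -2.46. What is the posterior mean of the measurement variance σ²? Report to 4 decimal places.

With known mean μ and an Inverse-Gamma(α, β) prior on σ², the Normal likelihood is conjugate: posterior is Inv-Gamma(α + n/2, β + Σ(xᵢ−μ)²/2).
Σ(xᵢ−μ)² = (1.56)² + (0.71)² + (-2.25)² + (-2.53)² + (-2.46)² = 20.4527.
Posterior: Inv-Gamma(8.3 + 5/2, 5.0 + 20.4527/2) = Inv-Gamma(10.80, 15.22635).
E[σ²|data] = β/(α−1) = 15.22635/9.80 = 1.5537.

1.5537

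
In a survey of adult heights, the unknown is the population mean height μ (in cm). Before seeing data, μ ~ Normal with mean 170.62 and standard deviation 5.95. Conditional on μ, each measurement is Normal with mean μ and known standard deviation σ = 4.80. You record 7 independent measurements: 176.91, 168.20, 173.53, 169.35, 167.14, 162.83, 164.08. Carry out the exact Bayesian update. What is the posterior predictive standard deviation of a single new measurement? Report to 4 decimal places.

For Normal data with known variance σ², a Normal(μ₀, σ₀²) prior on μ is conjugate. Posterior precision = 1/σ₀² + n/σ²; posterior mean is the precision-weighted average of μ₀ and x̄.
σ₀² = 5.95² = 35.4025, σ² = 4.80² = 23.04; σ² + n·σ₀² = 23.04 + 7·35.4025 = 270.8575.
Posterior precision = 1/σ₀² + n/σ² = 1/35.4025 + 7/23.04 = (σ² + n·σ₀²)/(σ₀²σ²) = 270.8575/(35.4025·23.04); posterior variance σₙ² = σ₀²σ²/(σ² + n·σ₀²) = 35.4025·23.04/270.8575 = 3.011449.
Predictive variance for one new observation = σₙ² + σ² = 35.4025·23.04/270.8575 + 23.04 = σ²·(σ₀² + 270.8575)/270.8575 = 23.04·306.26/270.8575 = 26.051449; SD = √(23.04·306.26/270.8575) = 5.1041.

5.1041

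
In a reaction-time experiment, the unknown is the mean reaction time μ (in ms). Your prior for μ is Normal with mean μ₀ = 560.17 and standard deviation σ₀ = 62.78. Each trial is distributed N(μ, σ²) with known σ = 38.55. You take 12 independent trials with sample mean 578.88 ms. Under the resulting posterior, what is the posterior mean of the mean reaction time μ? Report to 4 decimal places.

For Normal data with known variance σ², a Normal(μ₀, σ₀²) prior on μ is conjugate. Posterior precision = 1/σ₀² + n/σ²; posterior mean is the precision-weighted average of μ₀ and x̄.
n·x̄ = 12·578.88 = 6946.56.
σ₀² = 62.78² = 3941.3284, σ² = 38.55² = 1486.1025; σ² + n·σ₀² = 1486.1025 + 12·3941.3284 = 48782.0433.
Posterior mean = (μ₀/σ₀² + n·x̄/σ²)/(1/σ₀² + n/σ²) = (σ²·μ₀ + σ₀²·n·x̄)/(σ² + n·σ₀²) = (1486.1025·560.17 + 3941.3284·6946.56)/48782.0433 = 28211144.247729/48782.0433 = 578.3100.

578.3100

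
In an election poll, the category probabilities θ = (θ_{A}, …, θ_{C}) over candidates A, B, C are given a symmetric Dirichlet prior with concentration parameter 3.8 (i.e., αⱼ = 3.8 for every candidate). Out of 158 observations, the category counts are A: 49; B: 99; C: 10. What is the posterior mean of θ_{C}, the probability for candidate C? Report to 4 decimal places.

The Dirichlet prior is conjugate to the Multinomial likelihood: each posterior αⱼ = prior αⱼ + observed count nⱼ.
Posterior concentration: (52.8, 102.8, 13.8), total = 169.4.
E[θ_{C}|data] = α_{C}/Σα = 13.8/169.4 = 0.0815.

0.0815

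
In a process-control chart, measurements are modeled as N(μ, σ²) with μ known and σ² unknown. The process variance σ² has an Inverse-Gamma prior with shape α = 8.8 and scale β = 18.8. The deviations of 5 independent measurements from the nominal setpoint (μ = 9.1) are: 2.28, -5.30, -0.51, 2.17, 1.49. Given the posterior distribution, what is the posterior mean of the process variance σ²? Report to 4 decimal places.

3.7902

With known mean μ and an Inverse-Gamma(α, β) prior on σ², the Normal likelihood is conjugate: posterior is Inv-Gamma(α + n/2, β + Σ(xᵢ−μ)²/2).
Σ(xᵢ−μ)² = (2.28)² + (-5.30)² + (-0.51)² + (2.17)² + (1.49)² = 40.4775.
Posterior: Inv-Gamma(8.8 + 5/2, 18.8 + 40.4775/2) = Inv-Gamma(11.30, 39.03875).
E[σ²|data] = β/(α−1) = 39.03875/10.30 = 3.7902.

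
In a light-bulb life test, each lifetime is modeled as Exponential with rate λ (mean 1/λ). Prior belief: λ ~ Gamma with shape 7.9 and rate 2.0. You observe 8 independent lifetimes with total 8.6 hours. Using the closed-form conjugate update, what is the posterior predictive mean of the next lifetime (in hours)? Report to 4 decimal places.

0.7114

With a Gamma(shape α, rate β) prior on the exponential rate λ, the posterior after n observations with total T = Σxᵢ is Gamma(α+n, β+T).
Posterior: Gamma(7.9+8, 2.0+8.6) = Gamma(15.9, 10.6).
The predictive distribution for the next observation is Lomax; its mean is β/(α−1) = 10.6/14.9 = 0.7114.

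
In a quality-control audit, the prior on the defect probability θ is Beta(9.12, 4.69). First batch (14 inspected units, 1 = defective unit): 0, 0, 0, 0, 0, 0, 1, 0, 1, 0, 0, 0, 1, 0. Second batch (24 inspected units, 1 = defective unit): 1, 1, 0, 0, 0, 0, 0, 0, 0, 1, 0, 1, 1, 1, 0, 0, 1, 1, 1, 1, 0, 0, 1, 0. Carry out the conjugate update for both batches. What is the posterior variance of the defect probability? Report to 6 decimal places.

The Beta prior is conjugate to a Binomial/Bernoulli likelihood; the update adds successes to α and failures to β.
After batch 1: Beta(9.12+3, 4.69+11) = Beta(12.12, 15.69).
After batch 2: Beta(12.12+11, 15.69+13) = Beta(23.12, 28.69).
Var = αβ/((α+β)²(α+β+1)) = 23.12·28.69/(51.81²·52.81) = 0.004679.

0.004679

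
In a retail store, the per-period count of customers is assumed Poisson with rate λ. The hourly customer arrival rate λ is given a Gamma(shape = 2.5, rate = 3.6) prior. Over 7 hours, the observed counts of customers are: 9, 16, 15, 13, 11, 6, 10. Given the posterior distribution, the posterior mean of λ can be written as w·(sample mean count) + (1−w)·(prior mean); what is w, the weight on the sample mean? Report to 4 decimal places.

With a Gamma(shape α, rate β) prior, the Poisson likelihood is conjugate: the posterior is Gamma(α + ΣXᵢ, β + n).
Posterior mean = (α₀+S)/(β₀+n) = [n/(β₀+n)]·(S/n) + [β₀/(β₀+n)]·(α₀/β₀), so only n and β₀ enter the weight.
Weight on data w = n/(β₀+n) = 7/(3.6+7) = 7/10.6 = 0.6604.

0.6604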